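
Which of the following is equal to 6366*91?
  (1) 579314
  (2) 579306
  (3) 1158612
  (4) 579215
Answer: 2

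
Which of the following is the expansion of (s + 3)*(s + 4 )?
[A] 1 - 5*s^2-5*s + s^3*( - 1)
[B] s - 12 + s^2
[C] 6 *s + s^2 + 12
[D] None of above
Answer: D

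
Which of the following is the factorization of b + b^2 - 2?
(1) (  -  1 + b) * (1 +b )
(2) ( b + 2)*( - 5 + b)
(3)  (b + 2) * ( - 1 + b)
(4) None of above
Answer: 3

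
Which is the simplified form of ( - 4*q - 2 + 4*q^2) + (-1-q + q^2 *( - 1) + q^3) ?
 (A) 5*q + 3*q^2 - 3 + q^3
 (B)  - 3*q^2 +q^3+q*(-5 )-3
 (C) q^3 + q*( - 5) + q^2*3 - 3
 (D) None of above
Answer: C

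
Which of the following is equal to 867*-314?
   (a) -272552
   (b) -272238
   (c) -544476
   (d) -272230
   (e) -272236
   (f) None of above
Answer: b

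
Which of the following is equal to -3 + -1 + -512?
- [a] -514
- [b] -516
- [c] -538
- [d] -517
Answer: b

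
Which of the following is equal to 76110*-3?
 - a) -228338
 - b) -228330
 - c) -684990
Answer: b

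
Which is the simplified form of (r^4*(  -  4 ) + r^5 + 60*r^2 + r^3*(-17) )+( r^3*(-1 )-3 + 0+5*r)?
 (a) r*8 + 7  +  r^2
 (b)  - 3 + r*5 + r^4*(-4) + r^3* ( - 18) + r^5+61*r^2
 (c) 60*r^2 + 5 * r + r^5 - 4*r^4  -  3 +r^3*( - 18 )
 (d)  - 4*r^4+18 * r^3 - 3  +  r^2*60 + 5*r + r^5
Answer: c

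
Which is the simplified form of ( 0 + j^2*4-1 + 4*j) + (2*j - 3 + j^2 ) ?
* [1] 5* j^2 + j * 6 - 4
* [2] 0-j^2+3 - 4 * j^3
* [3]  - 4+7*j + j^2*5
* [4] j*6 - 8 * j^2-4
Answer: 1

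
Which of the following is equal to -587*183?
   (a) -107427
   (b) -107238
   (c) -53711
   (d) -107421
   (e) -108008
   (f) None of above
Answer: d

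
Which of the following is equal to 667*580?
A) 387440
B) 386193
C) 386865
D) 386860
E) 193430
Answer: D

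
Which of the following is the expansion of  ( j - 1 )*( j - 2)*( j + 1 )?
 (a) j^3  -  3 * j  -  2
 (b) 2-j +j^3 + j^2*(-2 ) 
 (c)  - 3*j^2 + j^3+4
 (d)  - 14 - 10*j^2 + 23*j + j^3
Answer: b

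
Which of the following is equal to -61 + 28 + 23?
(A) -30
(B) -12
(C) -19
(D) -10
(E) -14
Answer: D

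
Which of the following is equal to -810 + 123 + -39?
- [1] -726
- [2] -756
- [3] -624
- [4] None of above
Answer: 1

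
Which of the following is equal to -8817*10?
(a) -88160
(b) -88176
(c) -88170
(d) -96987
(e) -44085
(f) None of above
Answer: c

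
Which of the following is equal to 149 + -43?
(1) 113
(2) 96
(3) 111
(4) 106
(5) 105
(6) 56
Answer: 4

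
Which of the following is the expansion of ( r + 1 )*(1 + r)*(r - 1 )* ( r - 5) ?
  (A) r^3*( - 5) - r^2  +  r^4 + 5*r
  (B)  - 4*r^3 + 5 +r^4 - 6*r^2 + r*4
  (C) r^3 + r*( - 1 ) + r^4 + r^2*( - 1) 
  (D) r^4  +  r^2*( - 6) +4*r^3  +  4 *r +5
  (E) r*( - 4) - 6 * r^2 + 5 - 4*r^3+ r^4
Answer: B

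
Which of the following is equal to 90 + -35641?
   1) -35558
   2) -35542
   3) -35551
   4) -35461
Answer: 3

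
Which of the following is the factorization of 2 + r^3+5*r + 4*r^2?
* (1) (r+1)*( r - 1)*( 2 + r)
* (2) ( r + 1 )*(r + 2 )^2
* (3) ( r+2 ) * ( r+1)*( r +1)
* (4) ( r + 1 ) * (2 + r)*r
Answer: 3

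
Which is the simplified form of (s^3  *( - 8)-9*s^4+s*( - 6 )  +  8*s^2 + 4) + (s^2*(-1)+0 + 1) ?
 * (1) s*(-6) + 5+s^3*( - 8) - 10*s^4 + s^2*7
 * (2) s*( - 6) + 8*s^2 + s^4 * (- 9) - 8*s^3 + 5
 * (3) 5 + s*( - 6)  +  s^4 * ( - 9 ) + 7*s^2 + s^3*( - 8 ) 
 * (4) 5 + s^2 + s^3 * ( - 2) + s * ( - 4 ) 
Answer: 3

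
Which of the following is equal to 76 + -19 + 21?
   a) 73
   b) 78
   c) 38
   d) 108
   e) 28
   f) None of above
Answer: b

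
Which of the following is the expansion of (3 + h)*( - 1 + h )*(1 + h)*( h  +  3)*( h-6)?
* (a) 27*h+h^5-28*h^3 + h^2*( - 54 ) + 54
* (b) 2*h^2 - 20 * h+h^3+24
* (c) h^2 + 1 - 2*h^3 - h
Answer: a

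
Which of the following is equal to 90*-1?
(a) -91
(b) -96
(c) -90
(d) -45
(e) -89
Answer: c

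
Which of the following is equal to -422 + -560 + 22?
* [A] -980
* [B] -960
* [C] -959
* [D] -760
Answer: B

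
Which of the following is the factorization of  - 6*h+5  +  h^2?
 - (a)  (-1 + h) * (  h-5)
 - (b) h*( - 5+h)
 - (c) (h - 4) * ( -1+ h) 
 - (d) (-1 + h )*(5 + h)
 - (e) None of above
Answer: a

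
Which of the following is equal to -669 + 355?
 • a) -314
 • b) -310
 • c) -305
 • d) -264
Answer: a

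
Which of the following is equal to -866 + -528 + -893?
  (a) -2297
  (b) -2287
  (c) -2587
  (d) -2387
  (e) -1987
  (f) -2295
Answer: b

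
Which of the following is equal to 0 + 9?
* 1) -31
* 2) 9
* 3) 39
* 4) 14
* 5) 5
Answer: 2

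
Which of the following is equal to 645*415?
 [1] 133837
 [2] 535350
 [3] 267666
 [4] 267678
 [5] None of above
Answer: 5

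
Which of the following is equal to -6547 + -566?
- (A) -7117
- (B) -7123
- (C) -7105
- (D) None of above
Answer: D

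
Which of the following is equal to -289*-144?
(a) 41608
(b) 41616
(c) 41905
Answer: b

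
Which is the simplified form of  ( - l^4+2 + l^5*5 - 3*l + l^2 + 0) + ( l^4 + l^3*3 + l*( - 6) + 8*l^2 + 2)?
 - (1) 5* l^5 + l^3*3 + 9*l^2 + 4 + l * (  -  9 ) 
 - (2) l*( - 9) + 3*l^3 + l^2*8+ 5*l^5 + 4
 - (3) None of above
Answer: 1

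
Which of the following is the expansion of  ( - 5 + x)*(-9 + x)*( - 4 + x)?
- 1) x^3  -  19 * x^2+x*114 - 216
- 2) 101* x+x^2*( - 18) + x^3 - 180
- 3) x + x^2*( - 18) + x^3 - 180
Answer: 2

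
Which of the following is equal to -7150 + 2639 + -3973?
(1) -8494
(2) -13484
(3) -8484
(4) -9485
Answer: 3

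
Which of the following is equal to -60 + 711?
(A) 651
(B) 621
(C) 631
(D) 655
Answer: A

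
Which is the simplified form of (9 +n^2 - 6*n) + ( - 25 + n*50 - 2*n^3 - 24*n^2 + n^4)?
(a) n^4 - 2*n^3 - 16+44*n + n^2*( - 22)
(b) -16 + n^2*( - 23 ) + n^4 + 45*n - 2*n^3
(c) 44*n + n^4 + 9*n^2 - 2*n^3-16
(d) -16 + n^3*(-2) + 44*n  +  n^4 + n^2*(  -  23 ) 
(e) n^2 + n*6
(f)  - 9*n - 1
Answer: d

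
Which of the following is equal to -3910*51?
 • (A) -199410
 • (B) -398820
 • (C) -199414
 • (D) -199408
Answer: A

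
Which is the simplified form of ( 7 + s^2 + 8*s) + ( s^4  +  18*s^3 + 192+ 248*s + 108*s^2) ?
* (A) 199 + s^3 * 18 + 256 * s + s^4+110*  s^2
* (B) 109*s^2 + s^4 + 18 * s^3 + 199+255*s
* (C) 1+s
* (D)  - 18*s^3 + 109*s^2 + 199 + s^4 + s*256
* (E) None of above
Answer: E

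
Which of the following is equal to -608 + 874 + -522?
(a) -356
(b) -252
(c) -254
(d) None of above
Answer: d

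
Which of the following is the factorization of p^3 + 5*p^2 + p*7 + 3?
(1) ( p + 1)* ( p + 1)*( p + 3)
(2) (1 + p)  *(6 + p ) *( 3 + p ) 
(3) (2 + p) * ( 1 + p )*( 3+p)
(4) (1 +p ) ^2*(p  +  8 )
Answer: 1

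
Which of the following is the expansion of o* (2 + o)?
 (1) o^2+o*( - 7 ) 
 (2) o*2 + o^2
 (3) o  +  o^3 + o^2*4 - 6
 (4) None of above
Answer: 2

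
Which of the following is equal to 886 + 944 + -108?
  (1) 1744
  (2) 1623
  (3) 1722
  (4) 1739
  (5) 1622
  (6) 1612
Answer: 3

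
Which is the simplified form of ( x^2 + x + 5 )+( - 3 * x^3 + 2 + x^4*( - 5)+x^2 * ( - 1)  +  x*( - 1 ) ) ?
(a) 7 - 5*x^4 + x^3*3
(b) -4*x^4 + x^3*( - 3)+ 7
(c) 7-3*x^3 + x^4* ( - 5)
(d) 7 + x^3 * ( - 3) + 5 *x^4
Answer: c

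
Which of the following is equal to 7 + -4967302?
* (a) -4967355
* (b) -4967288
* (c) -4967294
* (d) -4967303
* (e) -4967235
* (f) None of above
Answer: f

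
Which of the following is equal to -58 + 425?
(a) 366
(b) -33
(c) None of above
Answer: c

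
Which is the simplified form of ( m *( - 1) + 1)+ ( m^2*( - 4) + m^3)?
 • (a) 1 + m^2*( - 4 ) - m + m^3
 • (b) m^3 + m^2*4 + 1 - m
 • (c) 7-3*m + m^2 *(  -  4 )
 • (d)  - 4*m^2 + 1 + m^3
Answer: a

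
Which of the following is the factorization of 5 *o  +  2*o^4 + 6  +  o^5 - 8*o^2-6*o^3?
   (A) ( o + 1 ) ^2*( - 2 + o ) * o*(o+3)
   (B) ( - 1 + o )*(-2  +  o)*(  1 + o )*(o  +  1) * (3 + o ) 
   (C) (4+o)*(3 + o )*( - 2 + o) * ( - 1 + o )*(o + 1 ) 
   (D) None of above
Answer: B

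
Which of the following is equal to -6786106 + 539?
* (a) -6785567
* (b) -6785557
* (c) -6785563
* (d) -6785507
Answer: a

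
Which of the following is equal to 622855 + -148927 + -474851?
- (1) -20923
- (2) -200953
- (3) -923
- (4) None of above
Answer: 3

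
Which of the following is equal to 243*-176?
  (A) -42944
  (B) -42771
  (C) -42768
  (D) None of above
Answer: C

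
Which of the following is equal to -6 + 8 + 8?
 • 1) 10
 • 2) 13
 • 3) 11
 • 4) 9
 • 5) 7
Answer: 1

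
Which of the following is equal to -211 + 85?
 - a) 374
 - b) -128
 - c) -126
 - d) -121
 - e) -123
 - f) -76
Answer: c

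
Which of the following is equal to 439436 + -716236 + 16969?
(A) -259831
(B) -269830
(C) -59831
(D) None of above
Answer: A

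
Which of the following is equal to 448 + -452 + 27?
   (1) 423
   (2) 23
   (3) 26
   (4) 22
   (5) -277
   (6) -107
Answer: 2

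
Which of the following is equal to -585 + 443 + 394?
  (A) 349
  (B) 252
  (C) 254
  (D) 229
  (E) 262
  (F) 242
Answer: B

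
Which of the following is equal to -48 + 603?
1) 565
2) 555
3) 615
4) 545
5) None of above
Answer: 2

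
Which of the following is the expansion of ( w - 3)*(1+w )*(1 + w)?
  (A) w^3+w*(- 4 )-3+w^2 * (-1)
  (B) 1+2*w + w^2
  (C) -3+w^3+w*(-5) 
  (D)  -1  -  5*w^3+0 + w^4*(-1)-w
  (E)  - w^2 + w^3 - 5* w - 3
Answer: E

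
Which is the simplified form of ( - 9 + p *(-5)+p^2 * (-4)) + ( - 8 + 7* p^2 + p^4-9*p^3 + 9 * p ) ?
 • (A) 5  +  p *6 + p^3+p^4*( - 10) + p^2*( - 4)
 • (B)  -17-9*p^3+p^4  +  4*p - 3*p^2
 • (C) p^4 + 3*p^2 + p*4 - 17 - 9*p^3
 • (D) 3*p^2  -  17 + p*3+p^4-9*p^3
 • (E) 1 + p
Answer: C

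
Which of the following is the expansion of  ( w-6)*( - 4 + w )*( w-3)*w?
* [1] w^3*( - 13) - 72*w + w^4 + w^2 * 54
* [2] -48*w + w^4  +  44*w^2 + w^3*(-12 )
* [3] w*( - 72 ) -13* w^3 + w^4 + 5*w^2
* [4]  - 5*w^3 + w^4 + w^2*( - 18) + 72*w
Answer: 1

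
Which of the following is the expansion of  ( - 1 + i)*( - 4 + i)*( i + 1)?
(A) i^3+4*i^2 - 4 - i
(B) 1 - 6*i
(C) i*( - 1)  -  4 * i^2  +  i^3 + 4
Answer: C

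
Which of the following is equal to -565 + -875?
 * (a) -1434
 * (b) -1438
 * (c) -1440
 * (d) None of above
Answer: c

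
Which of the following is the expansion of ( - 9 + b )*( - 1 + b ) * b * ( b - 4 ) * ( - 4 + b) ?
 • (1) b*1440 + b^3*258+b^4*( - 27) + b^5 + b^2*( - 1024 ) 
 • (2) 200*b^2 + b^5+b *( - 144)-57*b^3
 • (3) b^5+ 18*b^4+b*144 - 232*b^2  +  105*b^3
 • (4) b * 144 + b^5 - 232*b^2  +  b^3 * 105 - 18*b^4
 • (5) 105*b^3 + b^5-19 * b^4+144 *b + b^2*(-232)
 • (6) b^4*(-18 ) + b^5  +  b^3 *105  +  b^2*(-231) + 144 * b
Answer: 4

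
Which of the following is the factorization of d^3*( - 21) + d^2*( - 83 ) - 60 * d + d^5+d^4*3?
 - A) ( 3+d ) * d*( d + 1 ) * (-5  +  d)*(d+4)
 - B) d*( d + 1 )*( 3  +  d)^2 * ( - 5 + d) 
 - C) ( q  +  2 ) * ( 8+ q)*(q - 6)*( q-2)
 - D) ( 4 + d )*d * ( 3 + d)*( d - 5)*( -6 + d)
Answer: A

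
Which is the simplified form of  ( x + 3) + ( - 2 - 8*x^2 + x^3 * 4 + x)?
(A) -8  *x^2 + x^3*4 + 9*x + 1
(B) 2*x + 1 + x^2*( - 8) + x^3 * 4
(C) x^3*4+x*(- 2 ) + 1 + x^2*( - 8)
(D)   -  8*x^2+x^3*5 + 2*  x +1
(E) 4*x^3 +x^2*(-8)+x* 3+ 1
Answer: B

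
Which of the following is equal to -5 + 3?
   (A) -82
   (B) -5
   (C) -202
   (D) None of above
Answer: D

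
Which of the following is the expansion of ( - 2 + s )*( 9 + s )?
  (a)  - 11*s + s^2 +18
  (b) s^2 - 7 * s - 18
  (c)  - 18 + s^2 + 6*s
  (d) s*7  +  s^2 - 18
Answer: d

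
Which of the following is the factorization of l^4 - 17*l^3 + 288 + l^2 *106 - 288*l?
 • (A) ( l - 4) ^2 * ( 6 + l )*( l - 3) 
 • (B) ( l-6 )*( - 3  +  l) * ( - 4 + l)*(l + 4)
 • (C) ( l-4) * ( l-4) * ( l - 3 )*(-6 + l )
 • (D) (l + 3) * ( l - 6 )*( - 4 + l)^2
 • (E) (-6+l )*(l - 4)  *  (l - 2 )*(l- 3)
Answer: C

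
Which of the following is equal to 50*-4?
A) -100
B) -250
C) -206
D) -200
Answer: D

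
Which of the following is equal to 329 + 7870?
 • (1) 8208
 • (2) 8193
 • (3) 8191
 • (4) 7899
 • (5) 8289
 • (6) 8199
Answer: 6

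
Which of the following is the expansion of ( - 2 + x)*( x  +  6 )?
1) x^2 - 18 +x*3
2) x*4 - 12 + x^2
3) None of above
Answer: 2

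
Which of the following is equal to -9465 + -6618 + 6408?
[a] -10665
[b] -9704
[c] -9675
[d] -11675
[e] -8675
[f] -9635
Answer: c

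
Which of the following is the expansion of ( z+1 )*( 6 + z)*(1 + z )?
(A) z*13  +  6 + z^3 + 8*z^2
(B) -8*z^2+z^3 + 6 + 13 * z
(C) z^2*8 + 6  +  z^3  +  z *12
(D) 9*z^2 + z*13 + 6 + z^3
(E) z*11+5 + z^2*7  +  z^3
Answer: A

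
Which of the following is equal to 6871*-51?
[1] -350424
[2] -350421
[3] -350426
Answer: 2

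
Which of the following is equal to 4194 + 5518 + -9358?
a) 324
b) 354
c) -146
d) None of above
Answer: b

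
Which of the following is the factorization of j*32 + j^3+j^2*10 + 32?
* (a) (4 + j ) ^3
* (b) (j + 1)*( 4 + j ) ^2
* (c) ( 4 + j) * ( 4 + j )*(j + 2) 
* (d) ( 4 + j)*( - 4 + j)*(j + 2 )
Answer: c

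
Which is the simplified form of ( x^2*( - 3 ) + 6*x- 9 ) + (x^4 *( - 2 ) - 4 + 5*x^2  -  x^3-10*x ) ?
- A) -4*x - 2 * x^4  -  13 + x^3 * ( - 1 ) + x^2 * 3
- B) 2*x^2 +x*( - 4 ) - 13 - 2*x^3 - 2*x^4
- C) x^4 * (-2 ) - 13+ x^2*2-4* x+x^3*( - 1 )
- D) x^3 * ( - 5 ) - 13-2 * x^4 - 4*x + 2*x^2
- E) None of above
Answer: C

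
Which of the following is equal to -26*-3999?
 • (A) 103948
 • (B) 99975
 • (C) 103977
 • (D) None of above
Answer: D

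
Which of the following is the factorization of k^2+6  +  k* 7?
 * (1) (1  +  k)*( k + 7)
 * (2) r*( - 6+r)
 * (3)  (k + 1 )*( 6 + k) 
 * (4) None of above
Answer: 3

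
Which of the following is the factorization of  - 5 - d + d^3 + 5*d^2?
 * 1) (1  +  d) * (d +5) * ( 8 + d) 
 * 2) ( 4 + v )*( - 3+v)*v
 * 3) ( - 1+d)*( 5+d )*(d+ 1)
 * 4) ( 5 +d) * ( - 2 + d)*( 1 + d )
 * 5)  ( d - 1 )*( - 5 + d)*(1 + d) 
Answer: 3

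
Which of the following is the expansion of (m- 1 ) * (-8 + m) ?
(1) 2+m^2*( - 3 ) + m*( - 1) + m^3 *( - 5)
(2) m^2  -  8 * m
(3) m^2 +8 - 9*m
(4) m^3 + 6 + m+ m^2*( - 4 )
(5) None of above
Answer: 3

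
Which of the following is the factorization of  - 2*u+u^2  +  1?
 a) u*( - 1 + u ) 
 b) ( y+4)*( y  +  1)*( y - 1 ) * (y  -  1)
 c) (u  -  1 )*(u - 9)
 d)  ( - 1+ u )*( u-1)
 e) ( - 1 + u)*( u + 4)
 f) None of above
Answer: d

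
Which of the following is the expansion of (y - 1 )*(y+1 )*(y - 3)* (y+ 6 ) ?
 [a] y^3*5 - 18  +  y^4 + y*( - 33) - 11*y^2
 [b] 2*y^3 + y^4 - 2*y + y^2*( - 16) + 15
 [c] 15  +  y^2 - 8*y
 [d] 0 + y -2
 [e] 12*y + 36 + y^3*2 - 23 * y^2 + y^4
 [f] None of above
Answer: f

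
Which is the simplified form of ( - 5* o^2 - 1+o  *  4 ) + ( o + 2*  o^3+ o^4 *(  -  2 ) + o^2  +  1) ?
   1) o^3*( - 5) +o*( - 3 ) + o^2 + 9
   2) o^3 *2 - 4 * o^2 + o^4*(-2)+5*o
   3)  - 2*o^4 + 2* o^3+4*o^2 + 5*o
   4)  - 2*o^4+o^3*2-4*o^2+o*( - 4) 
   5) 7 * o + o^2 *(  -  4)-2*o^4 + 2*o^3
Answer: 2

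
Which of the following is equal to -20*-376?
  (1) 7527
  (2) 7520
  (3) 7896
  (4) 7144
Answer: 2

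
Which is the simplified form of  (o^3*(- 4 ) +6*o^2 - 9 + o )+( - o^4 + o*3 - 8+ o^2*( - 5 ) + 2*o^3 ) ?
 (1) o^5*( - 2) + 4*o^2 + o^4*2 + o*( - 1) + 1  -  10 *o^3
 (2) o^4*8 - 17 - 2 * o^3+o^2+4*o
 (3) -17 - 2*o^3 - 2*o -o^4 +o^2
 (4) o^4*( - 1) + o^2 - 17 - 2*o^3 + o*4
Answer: 4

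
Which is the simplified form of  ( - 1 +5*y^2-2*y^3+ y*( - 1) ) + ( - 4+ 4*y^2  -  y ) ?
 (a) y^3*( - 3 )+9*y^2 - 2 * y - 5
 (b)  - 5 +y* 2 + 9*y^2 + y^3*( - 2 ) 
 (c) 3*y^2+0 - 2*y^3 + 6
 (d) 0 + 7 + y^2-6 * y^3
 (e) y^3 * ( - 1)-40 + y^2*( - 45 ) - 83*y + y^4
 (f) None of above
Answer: f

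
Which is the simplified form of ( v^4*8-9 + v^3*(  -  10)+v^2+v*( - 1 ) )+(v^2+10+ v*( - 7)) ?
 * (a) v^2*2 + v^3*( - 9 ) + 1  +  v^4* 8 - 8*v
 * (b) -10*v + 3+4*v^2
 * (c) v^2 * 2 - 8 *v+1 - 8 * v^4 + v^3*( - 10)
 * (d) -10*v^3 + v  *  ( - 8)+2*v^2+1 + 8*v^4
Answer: d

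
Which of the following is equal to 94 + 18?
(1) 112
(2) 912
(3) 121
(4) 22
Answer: 1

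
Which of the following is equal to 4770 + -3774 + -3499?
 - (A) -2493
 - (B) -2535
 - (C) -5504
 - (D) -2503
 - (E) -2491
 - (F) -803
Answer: D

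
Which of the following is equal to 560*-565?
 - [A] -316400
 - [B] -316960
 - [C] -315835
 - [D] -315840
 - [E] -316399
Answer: A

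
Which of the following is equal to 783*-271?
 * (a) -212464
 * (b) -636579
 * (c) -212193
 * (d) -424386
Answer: c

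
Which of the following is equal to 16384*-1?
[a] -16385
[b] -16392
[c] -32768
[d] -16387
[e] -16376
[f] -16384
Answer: f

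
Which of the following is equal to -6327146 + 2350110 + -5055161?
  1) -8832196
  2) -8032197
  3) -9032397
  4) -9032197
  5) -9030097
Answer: 4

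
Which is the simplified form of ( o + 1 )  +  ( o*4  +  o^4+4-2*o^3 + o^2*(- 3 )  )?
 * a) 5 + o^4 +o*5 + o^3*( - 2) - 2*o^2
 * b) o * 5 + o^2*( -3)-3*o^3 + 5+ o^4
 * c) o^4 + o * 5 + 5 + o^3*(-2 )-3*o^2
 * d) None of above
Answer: c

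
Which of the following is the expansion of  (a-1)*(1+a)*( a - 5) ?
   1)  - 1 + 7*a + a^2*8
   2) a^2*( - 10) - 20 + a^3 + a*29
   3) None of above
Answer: 3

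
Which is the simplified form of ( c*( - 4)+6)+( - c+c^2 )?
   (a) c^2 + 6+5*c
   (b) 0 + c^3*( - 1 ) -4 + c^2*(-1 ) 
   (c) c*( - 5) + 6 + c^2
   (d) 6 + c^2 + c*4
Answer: c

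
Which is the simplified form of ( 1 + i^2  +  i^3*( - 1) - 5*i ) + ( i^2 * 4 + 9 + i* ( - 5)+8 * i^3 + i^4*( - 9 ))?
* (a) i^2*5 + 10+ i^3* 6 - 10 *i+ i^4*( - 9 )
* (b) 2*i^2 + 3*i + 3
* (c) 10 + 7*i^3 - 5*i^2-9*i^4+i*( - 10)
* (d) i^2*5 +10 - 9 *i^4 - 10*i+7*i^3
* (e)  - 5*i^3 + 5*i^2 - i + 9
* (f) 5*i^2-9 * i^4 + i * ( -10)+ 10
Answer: d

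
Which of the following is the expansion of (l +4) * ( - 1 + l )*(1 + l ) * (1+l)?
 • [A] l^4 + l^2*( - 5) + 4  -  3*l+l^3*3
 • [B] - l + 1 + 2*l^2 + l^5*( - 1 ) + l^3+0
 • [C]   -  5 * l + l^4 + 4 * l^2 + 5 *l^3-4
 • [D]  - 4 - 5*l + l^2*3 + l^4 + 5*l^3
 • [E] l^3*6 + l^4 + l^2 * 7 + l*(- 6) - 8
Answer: D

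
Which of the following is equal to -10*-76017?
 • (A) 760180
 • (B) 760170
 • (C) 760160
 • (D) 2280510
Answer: B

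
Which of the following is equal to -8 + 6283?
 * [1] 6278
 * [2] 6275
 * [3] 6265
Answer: 2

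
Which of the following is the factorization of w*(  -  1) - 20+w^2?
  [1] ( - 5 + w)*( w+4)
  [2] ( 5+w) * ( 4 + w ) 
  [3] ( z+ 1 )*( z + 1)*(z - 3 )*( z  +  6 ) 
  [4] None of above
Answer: 1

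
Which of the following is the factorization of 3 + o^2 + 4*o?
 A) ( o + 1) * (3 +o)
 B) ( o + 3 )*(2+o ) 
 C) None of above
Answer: A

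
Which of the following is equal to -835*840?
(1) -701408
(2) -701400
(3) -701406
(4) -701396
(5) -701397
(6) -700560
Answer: 2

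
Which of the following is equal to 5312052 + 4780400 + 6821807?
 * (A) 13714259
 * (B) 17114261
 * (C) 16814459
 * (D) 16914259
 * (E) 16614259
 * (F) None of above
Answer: D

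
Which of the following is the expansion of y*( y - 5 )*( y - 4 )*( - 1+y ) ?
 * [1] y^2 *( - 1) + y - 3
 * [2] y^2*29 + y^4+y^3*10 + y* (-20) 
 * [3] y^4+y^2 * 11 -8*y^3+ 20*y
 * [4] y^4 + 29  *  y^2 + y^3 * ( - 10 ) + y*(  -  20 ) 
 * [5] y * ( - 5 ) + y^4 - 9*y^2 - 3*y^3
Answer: 4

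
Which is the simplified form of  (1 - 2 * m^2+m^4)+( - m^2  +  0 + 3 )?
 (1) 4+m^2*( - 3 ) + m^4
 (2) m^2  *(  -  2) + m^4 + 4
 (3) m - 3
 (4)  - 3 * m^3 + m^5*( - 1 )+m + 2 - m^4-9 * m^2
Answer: 1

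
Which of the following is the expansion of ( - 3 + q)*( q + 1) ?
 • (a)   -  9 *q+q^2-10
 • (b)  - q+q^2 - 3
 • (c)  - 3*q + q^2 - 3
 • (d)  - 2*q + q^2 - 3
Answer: d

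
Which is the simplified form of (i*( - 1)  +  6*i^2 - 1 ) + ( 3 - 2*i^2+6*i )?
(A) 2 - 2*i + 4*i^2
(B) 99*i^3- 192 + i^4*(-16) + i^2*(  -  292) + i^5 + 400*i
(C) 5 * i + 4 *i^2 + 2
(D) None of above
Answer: C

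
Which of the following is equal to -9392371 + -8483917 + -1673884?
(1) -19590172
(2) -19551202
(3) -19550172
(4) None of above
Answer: 3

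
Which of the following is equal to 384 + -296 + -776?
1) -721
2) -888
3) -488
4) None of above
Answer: 4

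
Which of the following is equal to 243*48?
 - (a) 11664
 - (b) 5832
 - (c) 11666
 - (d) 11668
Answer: a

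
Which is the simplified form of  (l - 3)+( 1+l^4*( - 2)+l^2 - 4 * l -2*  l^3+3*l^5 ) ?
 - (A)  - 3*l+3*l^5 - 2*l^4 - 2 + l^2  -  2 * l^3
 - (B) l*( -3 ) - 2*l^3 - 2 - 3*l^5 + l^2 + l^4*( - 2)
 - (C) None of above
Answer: A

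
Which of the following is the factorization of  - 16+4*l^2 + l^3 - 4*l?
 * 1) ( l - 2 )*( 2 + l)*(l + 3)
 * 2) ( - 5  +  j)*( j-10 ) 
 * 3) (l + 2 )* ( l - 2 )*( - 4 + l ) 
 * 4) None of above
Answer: 4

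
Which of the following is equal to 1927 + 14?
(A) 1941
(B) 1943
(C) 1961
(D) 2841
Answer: A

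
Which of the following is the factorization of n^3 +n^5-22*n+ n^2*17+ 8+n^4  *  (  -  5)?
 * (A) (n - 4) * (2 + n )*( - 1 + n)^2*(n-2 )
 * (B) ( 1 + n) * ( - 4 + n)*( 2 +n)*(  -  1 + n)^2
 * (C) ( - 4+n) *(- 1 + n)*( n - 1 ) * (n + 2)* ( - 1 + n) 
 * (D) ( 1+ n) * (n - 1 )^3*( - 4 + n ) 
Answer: C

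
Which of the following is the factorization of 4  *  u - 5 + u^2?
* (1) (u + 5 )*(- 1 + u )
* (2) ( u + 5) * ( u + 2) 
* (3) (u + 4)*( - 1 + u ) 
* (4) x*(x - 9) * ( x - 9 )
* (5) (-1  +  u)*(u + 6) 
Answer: 1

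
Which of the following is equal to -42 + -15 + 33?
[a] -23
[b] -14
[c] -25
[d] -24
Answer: d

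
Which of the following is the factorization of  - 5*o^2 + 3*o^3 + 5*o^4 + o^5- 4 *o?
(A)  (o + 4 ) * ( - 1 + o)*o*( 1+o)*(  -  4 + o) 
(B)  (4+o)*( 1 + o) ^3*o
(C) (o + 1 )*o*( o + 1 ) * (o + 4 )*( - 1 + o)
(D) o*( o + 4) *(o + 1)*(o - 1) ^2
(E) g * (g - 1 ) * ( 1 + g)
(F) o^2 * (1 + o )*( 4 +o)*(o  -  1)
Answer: C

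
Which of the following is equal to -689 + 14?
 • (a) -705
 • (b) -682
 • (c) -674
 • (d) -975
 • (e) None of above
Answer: e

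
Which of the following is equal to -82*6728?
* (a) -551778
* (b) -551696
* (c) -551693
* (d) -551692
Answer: b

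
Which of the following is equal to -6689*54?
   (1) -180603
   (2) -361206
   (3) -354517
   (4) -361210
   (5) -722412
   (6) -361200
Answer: 2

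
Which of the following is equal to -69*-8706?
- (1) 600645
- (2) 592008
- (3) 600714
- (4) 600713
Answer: 3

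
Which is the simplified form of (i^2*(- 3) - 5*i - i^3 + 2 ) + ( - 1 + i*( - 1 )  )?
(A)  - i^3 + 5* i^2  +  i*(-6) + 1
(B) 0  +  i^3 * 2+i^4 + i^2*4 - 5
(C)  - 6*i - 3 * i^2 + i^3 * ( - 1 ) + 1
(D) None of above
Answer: C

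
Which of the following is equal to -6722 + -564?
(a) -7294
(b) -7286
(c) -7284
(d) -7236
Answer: b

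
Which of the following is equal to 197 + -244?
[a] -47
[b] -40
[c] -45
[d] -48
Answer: a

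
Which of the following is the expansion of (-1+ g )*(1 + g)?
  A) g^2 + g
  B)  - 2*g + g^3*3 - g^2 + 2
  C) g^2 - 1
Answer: C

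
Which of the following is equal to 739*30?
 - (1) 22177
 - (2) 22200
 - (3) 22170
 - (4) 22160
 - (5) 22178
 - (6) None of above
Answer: 3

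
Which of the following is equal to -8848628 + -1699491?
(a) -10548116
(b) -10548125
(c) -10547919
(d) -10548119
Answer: d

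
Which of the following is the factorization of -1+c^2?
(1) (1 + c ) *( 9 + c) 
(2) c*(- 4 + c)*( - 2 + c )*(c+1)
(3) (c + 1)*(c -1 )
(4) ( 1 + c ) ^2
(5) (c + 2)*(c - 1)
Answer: 3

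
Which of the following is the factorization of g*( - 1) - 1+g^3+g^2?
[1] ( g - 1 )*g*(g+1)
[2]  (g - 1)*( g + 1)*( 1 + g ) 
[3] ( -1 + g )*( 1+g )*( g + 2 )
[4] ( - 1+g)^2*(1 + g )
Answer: 2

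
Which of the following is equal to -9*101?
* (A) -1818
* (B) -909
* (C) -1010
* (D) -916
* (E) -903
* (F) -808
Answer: B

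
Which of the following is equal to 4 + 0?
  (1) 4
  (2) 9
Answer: 1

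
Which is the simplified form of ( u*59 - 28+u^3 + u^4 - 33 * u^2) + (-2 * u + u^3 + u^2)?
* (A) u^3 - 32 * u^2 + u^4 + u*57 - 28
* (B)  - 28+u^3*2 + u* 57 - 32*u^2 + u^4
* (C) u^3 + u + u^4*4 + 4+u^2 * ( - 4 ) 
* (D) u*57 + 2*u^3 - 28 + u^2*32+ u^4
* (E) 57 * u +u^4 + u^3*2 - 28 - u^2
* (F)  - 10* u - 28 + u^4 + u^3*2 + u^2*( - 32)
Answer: B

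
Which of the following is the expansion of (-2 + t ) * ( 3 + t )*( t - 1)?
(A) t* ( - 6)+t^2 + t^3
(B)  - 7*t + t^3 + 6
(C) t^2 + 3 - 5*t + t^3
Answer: B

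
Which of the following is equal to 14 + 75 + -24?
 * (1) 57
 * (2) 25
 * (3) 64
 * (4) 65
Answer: 4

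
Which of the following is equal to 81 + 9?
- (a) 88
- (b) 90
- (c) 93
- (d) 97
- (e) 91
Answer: b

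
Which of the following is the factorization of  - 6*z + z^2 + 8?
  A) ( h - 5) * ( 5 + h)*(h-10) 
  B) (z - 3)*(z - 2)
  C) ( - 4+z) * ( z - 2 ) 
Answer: C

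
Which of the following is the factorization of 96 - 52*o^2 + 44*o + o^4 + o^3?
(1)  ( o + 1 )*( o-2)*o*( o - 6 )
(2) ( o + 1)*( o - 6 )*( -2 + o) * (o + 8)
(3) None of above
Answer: 2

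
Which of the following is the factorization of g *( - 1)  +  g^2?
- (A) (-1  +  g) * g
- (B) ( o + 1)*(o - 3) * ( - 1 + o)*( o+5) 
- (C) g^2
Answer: A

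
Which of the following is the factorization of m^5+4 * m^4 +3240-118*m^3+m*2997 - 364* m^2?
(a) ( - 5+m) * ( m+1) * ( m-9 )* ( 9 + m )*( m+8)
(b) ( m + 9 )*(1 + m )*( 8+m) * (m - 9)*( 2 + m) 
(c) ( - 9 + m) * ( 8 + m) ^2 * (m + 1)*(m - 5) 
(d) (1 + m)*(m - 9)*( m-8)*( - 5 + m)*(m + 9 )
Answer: a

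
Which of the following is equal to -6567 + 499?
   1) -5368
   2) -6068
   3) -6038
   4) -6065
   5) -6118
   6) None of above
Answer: 2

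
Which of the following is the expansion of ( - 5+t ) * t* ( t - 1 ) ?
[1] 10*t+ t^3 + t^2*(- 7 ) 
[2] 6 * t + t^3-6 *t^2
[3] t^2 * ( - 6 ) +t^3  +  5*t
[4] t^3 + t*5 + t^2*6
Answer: 3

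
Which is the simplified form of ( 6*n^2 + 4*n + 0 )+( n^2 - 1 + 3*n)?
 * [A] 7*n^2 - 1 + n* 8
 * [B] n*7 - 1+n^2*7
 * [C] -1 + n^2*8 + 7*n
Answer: B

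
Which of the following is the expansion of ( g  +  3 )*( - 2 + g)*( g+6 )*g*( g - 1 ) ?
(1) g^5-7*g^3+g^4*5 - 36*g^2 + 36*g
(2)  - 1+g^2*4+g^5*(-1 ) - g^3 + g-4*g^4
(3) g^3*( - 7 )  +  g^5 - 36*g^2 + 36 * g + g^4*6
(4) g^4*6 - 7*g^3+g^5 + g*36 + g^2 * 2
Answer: 3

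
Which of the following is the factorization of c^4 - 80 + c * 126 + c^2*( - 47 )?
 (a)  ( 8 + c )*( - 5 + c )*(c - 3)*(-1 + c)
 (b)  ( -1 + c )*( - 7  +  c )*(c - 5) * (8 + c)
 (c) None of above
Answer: c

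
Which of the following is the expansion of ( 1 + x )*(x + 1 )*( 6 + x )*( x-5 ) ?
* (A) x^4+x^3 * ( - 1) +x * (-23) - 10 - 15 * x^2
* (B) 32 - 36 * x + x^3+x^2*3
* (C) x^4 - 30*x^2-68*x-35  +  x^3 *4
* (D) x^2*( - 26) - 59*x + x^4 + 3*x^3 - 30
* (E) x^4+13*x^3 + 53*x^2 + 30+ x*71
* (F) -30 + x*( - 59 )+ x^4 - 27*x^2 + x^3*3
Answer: F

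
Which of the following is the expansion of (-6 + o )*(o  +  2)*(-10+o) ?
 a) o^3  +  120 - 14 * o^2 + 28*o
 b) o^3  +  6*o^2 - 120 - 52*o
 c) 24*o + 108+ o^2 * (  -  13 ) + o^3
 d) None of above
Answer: a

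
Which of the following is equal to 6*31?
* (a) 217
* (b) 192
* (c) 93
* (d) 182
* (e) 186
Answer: e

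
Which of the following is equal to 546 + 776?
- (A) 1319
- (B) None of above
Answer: B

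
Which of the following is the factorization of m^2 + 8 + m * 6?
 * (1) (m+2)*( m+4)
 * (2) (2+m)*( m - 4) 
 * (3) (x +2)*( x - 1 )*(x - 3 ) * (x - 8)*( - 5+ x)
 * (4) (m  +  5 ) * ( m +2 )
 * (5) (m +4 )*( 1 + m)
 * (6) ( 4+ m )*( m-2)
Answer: 1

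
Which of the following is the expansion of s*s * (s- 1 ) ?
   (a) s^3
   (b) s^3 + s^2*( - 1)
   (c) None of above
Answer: b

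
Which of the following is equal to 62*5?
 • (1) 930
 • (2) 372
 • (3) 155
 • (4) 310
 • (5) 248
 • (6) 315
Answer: 4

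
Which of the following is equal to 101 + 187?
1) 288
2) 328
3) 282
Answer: 1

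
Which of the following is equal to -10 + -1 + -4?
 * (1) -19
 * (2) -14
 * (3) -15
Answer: 3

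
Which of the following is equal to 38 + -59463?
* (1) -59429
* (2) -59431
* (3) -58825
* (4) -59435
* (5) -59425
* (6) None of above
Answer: 5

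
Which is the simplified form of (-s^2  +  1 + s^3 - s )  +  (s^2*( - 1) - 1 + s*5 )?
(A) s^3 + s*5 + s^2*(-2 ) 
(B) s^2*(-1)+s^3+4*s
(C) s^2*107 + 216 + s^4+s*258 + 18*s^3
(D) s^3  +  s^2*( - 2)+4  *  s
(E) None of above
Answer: D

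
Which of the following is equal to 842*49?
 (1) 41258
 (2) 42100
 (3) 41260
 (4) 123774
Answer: 1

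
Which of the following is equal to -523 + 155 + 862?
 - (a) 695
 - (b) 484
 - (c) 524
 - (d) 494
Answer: d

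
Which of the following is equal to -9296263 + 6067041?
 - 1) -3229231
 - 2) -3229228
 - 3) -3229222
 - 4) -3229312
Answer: 3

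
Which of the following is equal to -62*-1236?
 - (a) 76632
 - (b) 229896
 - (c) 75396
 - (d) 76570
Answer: a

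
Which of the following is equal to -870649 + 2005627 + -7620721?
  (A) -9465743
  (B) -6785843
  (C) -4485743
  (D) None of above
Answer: D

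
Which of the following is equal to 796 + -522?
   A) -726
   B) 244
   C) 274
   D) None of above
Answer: C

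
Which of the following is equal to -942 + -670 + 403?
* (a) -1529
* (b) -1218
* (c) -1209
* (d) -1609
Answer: c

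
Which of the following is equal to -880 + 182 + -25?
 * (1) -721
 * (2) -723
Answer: 2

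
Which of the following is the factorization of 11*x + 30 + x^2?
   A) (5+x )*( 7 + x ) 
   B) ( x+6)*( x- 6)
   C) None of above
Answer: C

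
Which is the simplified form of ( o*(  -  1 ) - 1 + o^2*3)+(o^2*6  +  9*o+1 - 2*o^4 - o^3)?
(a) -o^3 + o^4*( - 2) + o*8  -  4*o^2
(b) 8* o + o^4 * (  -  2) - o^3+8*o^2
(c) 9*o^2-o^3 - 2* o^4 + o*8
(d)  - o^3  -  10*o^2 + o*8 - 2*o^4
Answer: c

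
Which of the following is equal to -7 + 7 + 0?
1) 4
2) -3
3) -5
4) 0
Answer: 4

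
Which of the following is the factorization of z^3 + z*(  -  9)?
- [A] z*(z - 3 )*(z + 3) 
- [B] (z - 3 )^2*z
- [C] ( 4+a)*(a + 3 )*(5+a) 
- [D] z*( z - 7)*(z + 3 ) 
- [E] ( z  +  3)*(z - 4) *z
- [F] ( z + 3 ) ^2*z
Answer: A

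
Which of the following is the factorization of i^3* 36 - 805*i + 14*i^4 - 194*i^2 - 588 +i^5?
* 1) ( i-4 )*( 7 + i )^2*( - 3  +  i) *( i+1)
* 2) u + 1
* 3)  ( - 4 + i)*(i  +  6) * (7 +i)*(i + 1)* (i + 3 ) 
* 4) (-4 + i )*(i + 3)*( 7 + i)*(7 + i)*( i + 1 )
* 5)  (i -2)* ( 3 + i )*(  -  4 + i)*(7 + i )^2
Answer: 4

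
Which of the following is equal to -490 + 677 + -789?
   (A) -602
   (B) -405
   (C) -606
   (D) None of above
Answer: A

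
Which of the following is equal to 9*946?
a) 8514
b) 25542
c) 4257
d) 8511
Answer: a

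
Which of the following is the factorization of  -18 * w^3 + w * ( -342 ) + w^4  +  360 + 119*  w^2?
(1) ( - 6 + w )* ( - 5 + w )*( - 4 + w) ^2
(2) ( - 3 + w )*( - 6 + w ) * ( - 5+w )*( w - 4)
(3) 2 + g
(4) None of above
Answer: 2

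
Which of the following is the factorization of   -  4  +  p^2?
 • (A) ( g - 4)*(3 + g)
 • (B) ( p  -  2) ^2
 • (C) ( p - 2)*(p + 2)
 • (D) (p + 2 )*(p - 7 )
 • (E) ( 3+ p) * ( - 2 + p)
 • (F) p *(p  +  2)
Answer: C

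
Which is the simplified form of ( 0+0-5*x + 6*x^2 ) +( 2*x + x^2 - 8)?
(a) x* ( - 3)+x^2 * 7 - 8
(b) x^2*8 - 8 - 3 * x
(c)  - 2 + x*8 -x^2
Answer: a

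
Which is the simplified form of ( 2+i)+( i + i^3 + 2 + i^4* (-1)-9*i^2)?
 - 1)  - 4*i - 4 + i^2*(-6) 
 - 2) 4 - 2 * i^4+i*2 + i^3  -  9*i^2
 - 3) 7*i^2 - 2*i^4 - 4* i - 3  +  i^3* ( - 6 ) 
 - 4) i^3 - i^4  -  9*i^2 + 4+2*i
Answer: 4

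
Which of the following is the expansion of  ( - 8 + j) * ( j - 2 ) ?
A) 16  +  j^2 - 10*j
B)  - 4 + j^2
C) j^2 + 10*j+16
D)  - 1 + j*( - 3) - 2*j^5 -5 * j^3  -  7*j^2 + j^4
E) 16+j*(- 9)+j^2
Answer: A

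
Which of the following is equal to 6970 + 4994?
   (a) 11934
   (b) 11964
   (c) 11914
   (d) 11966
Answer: b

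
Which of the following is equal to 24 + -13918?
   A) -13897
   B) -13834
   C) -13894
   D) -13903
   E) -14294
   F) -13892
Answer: C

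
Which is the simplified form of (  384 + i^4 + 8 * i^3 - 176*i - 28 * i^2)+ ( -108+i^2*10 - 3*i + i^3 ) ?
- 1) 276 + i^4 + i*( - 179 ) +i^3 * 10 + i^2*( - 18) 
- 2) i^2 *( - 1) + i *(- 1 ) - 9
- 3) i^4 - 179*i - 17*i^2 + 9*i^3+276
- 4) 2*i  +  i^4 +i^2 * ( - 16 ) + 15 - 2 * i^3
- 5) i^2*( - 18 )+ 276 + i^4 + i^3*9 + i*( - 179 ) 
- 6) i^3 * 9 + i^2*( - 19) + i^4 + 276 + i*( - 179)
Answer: 5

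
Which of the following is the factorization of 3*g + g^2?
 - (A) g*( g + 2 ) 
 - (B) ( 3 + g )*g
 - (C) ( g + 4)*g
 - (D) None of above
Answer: B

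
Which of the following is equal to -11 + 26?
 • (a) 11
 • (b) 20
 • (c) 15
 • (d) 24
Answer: c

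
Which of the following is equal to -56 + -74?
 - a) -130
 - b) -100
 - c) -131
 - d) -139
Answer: a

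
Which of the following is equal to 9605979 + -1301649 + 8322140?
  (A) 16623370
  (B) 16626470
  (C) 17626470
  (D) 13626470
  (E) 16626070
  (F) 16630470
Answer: B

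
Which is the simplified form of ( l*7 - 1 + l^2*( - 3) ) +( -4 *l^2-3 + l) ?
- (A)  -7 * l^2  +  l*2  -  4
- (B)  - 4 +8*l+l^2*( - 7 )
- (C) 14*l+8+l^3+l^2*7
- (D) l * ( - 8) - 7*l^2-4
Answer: B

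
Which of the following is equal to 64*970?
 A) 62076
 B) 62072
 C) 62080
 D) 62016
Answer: C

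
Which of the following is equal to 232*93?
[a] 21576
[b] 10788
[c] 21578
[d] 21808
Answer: a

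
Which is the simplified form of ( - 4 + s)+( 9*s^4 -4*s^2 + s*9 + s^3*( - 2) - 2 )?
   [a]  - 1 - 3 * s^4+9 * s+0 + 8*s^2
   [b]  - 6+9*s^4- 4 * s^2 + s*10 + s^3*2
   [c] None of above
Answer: c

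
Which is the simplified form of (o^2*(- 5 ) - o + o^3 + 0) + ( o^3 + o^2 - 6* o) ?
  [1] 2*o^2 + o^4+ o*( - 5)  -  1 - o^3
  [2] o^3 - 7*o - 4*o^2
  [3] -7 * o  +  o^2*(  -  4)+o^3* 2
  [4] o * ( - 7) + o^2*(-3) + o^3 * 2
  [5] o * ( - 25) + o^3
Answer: 3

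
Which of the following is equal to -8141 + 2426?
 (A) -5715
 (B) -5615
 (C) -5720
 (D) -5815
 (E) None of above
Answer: A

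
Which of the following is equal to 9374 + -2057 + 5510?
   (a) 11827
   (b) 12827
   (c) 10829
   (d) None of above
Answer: b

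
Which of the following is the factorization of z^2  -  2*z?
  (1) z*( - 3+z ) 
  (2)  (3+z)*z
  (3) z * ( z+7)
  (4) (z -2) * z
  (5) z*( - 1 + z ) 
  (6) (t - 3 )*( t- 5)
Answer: 4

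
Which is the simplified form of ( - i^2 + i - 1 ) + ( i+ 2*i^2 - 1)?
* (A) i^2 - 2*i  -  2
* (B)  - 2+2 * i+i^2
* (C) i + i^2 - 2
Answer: B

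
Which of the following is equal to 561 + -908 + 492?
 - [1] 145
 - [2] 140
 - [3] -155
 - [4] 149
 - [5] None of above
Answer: 1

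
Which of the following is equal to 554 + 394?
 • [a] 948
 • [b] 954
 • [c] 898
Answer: a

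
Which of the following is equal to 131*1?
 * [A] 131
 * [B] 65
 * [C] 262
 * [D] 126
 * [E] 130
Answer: A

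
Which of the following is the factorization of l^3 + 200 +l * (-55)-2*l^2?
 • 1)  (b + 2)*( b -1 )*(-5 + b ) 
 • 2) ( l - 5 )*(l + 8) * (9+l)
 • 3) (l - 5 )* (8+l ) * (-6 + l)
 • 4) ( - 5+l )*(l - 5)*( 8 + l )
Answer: 4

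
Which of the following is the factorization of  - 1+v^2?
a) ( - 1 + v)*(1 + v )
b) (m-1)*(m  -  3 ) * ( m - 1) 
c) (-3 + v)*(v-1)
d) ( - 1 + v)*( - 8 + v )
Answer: a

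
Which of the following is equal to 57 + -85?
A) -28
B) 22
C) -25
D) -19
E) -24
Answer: A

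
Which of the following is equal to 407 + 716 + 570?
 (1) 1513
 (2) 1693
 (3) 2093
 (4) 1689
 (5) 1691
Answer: 2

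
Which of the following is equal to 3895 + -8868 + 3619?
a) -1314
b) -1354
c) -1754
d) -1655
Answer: b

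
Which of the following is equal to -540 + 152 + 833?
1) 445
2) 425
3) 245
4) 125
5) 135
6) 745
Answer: 1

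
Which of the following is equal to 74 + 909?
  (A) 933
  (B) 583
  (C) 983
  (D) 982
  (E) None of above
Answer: C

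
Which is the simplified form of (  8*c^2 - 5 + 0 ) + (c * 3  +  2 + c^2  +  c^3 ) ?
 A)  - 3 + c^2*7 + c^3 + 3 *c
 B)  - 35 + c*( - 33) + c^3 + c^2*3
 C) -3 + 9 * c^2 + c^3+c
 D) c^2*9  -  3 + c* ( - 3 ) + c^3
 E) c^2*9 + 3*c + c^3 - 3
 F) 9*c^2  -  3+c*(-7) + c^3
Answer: E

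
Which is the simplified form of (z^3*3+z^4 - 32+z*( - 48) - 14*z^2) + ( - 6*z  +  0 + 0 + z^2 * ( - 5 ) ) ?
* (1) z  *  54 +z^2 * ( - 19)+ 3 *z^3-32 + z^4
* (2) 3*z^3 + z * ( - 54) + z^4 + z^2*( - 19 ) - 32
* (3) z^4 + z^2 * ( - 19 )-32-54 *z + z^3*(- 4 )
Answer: 2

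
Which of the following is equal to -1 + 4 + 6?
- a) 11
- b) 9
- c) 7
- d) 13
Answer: b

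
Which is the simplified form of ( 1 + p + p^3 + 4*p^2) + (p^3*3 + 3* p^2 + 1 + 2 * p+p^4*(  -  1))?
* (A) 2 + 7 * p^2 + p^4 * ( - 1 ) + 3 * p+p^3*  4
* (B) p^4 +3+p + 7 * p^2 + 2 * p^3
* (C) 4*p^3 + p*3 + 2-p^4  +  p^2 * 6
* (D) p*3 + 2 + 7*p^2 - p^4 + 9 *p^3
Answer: A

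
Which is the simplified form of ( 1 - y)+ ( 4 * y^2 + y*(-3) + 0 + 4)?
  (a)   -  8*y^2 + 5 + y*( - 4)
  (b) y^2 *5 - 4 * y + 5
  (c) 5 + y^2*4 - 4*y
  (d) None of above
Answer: c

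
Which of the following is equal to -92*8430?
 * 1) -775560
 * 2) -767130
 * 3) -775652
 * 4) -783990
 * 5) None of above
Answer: 1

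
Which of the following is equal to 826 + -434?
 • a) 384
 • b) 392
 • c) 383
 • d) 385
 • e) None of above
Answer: b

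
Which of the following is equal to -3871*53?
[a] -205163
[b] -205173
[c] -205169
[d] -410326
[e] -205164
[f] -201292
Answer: a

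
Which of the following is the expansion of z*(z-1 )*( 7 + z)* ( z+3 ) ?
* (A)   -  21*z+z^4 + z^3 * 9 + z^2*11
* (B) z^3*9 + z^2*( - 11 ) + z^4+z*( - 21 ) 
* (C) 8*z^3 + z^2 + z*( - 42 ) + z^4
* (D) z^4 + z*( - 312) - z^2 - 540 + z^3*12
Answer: A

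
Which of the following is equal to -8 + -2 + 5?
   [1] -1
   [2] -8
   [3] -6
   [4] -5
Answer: 4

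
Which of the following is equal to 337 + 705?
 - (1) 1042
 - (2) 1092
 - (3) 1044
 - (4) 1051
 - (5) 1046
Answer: 1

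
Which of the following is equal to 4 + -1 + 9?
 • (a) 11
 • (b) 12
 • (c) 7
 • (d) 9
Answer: b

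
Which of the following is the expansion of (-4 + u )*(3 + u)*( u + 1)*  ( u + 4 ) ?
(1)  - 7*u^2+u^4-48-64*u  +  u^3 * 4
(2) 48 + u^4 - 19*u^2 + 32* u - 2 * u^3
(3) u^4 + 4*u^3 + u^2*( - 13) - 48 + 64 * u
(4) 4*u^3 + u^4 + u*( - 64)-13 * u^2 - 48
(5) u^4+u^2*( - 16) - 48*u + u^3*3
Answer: 4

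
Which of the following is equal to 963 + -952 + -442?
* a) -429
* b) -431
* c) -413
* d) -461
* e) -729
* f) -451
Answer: b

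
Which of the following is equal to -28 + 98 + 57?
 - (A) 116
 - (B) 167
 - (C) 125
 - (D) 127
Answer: D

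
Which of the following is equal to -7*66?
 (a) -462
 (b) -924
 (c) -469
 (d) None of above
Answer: a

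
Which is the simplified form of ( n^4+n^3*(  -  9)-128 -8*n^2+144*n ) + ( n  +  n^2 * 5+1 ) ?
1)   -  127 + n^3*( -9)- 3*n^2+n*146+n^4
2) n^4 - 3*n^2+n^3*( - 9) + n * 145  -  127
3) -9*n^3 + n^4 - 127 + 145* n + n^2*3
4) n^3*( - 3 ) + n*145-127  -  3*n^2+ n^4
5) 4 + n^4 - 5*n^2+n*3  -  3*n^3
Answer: 2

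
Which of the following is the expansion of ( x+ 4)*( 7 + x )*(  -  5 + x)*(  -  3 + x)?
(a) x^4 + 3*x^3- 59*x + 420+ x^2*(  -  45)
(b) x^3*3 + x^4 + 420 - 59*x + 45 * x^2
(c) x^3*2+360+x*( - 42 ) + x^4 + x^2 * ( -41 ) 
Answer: a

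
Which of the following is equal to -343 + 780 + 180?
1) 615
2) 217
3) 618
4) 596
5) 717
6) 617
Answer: 6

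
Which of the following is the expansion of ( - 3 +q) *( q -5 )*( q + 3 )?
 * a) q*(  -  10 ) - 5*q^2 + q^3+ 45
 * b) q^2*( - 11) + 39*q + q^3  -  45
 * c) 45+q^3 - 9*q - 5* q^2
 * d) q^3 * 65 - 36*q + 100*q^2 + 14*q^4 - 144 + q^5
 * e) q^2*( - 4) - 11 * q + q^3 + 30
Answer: c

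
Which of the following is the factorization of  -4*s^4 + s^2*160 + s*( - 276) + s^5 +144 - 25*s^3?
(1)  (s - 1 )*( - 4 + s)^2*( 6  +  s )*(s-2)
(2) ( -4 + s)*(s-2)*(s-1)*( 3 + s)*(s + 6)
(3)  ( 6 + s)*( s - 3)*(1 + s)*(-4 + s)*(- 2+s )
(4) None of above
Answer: 4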